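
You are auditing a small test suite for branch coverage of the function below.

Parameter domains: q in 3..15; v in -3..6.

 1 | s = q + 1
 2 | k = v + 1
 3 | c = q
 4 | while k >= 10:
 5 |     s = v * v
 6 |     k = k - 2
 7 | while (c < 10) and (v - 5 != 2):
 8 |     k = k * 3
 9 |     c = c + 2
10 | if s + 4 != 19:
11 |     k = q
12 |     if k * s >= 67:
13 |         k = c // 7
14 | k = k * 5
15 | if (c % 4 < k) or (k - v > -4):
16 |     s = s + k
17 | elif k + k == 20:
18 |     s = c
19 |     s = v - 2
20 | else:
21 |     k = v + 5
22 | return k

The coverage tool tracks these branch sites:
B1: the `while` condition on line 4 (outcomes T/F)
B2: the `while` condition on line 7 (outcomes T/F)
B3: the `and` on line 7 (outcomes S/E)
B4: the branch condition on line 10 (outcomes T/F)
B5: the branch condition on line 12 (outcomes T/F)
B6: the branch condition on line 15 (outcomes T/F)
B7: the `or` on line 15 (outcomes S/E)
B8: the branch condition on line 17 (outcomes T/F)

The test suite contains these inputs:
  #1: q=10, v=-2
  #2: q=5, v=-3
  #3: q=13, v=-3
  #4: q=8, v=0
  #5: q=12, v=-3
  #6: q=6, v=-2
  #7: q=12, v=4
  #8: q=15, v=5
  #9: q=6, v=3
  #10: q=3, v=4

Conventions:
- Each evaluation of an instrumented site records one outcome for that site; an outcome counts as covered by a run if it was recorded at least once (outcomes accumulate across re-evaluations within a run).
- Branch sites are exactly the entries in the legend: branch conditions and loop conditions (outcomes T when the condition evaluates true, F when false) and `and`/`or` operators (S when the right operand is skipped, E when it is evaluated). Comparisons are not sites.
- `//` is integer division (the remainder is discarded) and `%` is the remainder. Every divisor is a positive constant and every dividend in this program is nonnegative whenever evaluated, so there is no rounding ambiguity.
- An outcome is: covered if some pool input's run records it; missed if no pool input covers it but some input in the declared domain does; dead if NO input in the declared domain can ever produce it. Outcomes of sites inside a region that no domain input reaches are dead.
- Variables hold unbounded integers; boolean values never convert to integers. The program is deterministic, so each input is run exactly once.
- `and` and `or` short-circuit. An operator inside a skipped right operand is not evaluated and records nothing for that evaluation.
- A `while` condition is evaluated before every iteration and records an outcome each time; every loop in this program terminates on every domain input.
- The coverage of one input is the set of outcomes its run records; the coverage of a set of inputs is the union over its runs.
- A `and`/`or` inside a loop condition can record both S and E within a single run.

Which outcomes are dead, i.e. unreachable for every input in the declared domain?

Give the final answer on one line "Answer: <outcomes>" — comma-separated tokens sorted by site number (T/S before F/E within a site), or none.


checking every outcome against all 130 domain inputs:
  B1=T: no domain input ever produces it -> dead
  B8=T: no domain input ever produces it -> dead
  reachable outcomes have witnesses, e.g. B1=F (e.g. q=3, v=-3), B2=T (e.g. q=3, v=-3), B2=F (e.g. q=3, v=-3), B3=S (e.g. q=3, v=-3)
Answer: B1=T, B8=T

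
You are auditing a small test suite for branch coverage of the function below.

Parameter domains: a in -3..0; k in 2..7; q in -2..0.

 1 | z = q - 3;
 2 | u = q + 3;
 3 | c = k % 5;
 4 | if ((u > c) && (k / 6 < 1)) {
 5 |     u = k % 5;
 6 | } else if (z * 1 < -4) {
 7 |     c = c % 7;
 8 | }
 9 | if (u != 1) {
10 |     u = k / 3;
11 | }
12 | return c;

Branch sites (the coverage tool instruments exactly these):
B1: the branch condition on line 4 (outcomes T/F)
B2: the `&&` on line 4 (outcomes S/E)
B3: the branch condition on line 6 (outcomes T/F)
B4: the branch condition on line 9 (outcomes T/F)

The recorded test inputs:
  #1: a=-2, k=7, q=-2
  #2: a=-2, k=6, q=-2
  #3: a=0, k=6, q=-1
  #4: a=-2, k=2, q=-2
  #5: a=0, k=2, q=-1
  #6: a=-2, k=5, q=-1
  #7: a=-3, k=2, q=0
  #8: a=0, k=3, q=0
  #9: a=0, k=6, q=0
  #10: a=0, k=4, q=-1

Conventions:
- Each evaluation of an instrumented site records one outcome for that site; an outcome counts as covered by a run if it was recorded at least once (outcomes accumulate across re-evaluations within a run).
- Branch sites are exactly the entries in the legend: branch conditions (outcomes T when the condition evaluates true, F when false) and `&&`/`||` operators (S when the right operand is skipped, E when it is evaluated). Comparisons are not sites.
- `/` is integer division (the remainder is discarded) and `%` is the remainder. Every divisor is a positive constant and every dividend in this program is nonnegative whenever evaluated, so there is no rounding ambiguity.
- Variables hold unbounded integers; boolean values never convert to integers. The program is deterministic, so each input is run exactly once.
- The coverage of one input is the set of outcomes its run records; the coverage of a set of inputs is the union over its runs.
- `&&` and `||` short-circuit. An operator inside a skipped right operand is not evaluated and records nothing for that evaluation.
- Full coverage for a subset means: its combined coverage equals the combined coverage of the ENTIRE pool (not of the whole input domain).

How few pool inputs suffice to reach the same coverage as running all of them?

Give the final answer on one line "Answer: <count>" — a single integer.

run #1 (a=-2, k=7, q=-2) runs B2->S, B1->F, B3->T, B4->F; records B1=F, B2=S, B3=T, B4=F
run #2 (a=-2, k=6, q=-2) runs B2->S, B1->F, B3->T, B4->F; records B1=F, B2=S, B3=T, B4=F
run #3 (a=0, k=6, q=-1) runs B2->E, B1->F, B3->F, B4->T; records B1=F, B2=E, B3=F, B4=T
run #4 (a=-2, k=2, q=-2) runs B2->S, B1->F, B3->T, B4->F; records B1=F, B2=S, B3=T, B4=F
run #5 (a=0, k=2, q=-1) runs B2->S, B1->F, B3->F, B4->T; records B1=F, B2=S, B3=F, B4=T
run #6 (a=-2, k=5, q=-1) runs B2->E, B1->T, B4->T; records B1=T, B2=E, B4=T
run #7 (a=-3, k=2, q=0) runs B2->E, B1->T, B4->T; records B1=T, B2=E, B4=T
run #8 (a=0, k=3, q=0) runs B2->S, B1->F, B3->F, B4->T; records B1=F, B2=S, B3=F, B4=T
run #9 (a=0, k=6, q=0) runs B2->E, B1->F, B3->F, B4->T; records B1=F, B2=E, B3=F, B4=T
run #10 (a=0, k=4, q=-1) runs B2->S, B1->F, B3->F, B4->T; records B1=F, B2=S, B3=F, B4=T
union over all inputs: B1=T, B1=F, B2=S, B2=E, B3=T, B3=F, B4=T, B4=F (8 outcomes)
every size-1 subset falls short of the 8 outcomes (best: 4/8)
every size-2 subset falls short of the 8 outcomes (best: 7/8)
at size 3, {1, 3, 6} reaches all 8 outcomes; every lexicographically earlier size-3 subset fails

Answer: 3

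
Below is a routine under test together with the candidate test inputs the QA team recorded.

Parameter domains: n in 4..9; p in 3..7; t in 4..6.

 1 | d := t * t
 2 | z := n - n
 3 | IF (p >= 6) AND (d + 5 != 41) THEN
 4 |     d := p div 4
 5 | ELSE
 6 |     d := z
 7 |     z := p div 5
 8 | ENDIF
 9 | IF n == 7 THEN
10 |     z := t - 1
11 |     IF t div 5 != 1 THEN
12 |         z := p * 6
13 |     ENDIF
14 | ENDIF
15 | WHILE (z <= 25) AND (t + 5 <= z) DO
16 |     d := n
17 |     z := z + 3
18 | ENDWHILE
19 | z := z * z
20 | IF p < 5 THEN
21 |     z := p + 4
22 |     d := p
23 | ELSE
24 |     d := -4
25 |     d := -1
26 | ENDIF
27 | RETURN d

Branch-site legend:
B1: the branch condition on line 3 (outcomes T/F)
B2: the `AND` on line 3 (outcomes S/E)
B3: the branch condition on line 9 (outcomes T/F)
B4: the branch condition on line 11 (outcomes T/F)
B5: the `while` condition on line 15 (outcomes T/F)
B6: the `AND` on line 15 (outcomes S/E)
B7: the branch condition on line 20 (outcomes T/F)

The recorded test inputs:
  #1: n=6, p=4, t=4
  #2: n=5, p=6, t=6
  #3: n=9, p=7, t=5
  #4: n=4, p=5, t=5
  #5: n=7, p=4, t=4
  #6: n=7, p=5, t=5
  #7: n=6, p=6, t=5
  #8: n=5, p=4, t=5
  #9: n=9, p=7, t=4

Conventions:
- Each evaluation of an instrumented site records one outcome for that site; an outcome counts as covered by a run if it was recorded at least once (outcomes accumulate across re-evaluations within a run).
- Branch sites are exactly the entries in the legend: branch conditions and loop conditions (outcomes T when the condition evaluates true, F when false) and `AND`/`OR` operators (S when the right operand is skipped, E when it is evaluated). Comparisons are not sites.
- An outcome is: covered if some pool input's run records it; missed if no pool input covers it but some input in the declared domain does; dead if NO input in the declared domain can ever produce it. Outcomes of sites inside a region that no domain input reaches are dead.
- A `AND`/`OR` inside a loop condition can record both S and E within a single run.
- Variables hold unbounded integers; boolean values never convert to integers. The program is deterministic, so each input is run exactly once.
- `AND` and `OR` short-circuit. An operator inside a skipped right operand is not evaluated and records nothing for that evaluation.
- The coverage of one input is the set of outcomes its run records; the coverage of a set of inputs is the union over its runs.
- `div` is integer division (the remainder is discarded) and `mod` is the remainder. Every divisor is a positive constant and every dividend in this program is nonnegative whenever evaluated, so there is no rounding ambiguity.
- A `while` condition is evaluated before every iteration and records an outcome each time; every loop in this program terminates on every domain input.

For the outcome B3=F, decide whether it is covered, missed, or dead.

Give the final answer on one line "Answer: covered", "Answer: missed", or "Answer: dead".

B3=F is recorded by pool input(s) 1, 2, 3, 4, 7, 8, 9 -> covered

Answer: covered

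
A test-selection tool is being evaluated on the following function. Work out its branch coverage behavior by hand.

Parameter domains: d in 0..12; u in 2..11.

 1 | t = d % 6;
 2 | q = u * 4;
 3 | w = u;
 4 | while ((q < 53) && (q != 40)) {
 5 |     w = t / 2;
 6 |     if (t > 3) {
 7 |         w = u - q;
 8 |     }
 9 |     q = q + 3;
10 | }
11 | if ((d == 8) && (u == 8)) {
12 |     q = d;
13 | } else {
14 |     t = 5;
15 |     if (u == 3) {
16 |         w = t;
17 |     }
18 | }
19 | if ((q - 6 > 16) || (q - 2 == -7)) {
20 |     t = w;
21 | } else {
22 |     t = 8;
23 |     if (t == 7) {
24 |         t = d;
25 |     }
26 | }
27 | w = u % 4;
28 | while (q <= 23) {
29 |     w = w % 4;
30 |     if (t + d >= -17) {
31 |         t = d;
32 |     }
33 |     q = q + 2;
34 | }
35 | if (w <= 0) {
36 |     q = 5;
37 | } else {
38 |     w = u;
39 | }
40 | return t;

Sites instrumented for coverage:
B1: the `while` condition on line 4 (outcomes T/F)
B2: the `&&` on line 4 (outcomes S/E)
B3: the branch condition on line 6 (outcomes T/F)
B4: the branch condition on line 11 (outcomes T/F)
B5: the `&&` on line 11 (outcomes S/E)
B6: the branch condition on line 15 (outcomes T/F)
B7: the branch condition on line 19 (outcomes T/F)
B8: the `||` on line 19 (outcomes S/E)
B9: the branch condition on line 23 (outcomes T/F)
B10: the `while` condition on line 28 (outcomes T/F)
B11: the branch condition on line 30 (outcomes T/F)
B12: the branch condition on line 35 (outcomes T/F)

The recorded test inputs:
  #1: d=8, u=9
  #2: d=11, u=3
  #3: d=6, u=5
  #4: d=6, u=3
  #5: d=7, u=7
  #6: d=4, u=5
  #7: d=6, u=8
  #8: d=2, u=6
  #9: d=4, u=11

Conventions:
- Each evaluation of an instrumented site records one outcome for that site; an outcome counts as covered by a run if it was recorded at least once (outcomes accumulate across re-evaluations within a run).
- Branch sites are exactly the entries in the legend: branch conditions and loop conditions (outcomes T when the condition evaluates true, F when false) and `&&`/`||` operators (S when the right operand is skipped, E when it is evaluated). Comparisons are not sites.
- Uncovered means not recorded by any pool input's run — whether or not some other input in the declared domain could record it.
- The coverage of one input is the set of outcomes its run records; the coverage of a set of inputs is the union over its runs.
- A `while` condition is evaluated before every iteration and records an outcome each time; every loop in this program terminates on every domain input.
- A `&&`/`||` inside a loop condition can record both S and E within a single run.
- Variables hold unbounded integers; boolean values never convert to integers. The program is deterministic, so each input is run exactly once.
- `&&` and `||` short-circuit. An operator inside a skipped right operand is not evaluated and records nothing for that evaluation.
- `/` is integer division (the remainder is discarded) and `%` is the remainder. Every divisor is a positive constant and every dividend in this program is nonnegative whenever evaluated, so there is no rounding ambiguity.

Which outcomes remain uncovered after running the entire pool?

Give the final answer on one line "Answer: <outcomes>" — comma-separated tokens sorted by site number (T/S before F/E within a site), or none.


input #1, d=8, u=9: events B2->E, B1->T, B3->F, B2->E, B1->T, B3->F, B2->E, B1->T, B3->F, B2->E, B1->T, B3->F, B2->E, B1->T, ...; outcomes B1=T, B1=F, B2=S, B2=E, B3=F, B4=F, B5=E, B6=F, B7=T, B8=S, B10=F, B12=F
input #2, d=11, u=3: events B2->E, B1->T, B3->T, B2->E, B1->T, B3->T, B2->E, B1->T, B3->T, B2->E, B1->T, B3->T, B2->E, B1->T, ...; outcomes B1=T, B1=F, B2=S, B2=E, B3=T, B4=F, B5=S, B6=T, B7=T, B8=S, B10=F, B12=F
input #3, d=6, u=5: events B2->E, B1->T, B3->F, B2->E, B1->T, B3->F, B2->E, B1->T, B3->F, B2->E, B1->T, B3->F, B2->E, B1->T, ...; outcomes B1=T, B1=F, B2=S, B2=E, B3=F, B4=F, B5=S, B6=F, B7=T, B8=S, B10=F, B12=F
input #4, d=6, u=3: events B2->E, B1->T, B3->F, B2->E, B1->T, B3->F, B2->E, B1->T, B3->F, B2->E, B1->T, B3->F, B2->E, B1->T, ...; outcomes B1=T, B1=F, B2=S, B2=E, B3=F, B4=F, B5=S, B6=T, B7=T, B8=S, B10=F, B12=F
input #5, d=7, u=7: events B2->E, B1->T, B3->F, B2->E, B1->T, B3->F, B2->E, B1->T, B3->F, B2->E, B1->T, B3->F, B2->E, B1->F, ...; outcomes B1=T, B1=F, B2=E, B3=F, B4=F, B5=S, B6=F, B7=T, B8=S, B10=F, B12=F
input #6, d=4, u=5: events B2->E, B1->T, B3->T, B2->E, B1->T, B3->T, B2->E, B1->T, B3->T, B2->E, B1->T, B3->T, B2->E, B1->T, ...; outcomes B1=T, B1=F, B2=S, B2=E, B3=T, B4=F, B5=S, B6=F, B7=T, B8=S, B10=F, B12=F
input #7, d=6, u=8: events B2->E, B1->T, B3->F, B2->E, B1->T, B3->F, B2->E, B1->T, B3->F, B2->E, B1->T, B3->F, B2->E, B1->T, ...; outcomes B1=T, B1=F, B2=S, B2=E, B3=F, B4=F, B5=S, B6=F, B7=T, B8=S, B10=F, B12=T
input #8, d=2, u=6: events B2->E, B1->T, B3->F, B2->E, B1->T, B3->F, B2->E, B1->T, B3->F, B2->E, B1->T, B3->F, B2->E, B1->T, ...; outcomes B1=T, B1=F, B2=S, B2=E, B3=F, B4=F, B5=S, B6=F, B7=T, B8=S, B10=F, B12=F
input #9, d=4, u=11: events B2->E, B1->T, B3->T, B2->E, B1->T, B3->T, B2->E, B1->T, B3->T, B2->S, B1->F, B5->S, B4->F, B6->F, ...; outcomes B1=T, B1=F, B2=S, B2=E, B3=T, B4=F, B5=S, B6=F, B7=T, B8=S, B10=F, B12=F
union over the pool: B1=T, B1=F, B2=S, B2=E, B3=T, B3=F, B4=F, B5=S, B5=E, B6=T, B6=F, B7=T, B8=S, B10=F, B12=T, B12=F
uncovered (8 of 24): B4=T, B7=F, B8=E, B9=T, B9=F, B10=T, B11=T, B11=F
Answer: B4=T, B7=F, B8=E, B9=T, B9=F, B10=T, B11=T, B11=F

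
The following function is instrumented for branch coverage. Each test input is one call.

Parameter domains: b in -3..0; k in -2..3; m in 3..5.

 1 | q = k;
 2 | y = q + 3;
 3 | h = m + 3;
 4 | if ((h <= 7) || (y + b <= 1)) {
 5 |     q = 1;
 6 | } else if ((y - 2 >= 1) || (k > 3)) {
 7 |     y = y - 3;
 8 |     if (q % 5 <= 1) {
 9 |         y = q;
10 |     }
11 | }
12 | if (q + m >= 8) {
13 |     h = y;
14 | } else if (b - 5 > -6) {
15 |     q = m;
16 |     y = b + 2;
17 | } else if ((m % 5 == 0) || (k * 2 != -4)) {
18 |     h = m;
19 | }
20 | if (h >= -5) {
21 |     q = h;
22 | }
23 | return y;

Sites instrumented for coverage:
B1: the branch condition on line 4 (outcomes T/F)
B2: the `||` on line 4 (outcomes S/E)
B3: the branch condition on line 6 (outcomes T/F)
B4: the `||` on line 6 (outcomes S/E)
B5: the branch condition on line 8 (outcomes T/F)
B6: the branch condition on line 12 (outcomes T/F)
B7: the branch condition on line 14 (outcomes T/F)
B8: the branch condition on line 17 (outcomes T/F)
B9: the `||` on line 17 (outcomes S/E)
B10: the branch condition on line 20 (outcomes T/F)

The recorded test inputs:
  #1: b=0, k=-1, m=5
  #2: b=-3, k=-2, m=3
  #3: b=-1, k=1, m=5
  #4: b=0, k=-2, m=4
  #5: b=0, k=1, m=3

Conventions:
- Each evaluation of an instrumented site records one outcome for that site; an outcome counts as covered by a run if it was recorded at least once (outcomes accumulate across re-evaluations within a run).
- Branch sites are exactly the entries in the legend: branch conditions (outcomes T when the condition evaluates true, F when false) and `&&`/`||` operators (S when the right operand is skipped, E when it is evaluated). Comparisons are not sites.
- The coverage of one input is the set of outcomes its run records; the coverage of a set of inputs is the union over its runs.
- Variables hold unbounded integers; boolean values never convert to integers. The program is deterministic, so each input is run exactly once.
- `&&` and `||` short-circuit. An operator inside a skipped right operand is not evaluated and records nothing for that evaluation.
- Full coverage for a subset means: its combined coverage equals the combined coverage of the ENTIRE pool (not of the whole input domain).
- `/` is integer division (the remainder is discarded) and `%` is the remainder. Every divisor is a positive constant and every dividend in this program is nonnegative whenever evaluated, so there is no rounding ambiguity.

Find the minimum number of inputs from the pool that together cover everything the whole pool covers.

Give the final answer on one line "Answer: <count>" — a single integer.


#1 (b=0, k=-1, m=5) -> covered: B1=F, B2=E, B3=F, B4=E, B6=F, B7=T, B10=T
#2 (b=-3, k=-2, m=3) -> covered: B1=T, B2=S, B6=F, B7=F, B8=F, B9=E, B10=T
#3 (b=-1, k=1, m=5) -> covered: B1=F, B2=E, B3=T, B4=S, B5=T, B6=F, B7=F, B8=T, B9=S, B10=T
#4 (b=0, k=-2, m=4) -> covered: B1=T, B2=S, B6=F, B7=T, B10=T
#5 (b=0, k=1, m=3) -> covered: B1=T, B2=S, B6=F, B7=T, B10=T
union over all inputs: B1=T, B1=F, B2=S, B2=E, B3=T, B3=F, B4=S, B4=E, B5=T, B6=F, B7=T, B7=F, B8=T, B8=F, B9=S, B9=E, B10=T (17 outcomes)
checked all size-1 subsets: none covers 17 outcomes (max 10/17)
checked all size-2 subsets: none covers 17 outcomes (max 14/17)
at size 3, {1, 2, 3} reaches all 17 outcomes; every lexicographically earlier size-3 subset fails
Answer: 3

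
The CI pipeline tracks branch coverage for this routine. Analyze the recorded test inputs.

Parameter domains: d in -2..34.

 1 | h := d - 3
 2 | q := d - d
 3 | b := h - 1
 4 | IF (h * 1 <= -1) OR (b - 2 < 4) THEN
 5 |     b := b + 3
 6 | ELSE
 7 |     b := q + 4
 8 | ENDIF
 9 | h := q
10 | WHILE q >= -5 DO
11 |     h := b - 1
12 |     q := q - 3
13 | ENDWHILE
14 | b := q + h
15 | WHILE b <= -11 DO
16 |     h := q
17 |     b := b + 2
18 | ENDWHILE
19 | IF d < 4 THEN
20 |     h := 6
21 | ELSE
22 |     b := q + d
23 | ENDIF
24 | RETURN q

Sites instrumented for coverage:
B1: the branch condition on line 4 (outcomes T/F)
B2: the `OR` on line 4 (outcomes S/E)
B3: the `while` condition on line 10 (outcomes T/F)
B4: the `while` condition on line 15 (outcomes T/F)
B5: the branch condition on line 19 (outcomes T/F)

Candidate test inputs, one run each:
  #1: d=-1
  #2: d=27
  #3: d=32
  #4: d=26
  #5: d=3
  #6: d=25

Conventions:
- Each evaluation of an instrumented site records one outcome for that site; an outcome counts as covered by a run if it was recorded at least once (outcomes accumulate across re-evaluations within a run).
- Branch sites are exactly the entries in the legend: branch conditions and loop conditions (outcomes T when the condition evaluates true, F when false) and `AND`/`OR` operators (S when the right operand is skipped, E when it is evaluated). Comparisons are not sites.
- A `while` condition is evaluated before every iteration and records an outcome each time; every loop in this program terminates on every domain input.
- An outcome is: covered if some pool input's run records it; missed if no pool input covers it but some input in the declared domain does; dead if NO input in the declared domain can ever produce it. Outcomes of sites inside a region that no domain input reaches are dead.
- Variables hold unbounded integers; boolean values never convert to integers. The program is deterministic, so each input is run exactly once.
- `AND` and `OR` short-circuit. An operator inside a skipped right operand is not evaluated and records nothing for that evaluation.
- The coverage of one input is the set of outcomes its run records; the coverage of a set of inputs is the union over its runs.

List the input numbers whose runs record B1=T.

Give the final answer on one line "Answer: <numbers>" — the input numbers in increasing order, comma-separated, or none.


input #1 (d=-1): produces B1=T
input #2 (d=27): does not produce B1=T
input #3 (d=32): does not produce B1=T
input #4 (d=26): does not produce B1=T
input #5 (d=3): produces B1=T
input #6 (d=25): does not produce B1=T
Answer: 1, 5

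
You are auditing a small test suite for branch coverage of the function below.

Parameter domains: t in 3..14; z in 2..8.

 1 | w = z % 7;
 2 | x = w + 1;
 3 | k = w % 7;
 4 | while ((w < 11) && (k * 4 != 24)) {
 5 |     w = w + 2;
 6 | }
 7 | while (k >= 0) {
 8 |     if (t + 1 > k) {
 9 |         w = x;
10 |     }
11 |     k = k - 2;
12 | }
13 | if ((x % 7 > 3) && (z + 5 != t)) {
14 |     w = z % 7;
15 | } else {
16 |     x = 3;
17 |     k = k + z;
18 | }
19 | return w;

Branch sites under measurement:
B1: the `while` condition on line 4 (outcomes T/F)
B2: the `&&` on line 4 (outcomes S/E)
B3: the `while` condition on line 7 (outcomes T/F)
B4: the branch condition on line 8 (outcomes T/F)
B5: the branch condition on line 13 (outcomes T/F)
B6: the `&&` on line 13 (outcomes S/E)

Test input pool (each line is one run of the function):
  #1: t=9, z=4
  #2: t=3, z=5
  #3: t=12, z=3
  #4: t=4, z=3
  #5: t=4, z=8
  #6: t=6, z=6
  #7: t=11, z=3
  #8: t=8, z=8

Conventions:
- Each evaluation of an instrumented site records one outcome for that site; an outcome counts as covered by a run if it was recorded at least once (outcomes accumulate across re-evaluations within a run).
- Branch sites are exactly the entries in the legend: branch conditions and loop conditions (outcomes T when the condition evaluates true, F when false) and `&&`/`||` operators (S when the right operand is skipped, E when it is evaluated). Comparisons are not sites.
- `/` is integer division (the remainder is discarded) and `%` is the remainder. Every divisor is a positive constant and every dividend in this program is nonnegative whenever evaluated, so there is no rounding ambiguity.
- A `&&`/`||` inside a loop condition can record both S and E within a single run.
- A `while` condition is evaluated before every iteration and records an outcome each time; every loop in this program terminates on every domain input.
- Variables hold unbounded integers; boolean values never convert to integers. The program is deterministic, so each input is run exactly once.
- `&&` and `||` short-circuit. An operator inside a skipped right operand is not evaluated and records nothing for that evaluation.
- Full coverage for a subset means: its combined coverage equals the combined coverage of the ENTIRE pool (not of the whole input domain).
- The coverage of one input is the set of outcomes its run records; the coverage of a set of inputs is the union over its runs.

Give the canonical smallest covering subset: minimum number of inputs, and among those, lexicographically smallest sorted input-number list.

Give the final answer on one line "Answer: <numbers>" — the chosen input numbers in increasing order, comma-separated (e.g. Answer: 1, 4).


test 1 (t=9, z=4) fires B2->E, B1->T, B2->E, B1->T, B2->E, B1->T, B2->E, B1->T, B2->S, B1->F, B3->T, B4->T, B3->T, B4->T, ...; hits B1=T, B1=F, B2=S, B2=E, B3=T, B3=F, B4=T, B5=F, B6=E
test 2 (t=3, z=5) fires B2->E, B1->T, B2->E, B1->T, B2->E, B1->T, B2->S, B1->F, B3->T, B4->F, B3->T, B4->T, B3->T, B4->T, ...; hits B1=T, B1=F, B2=S, B2=E, B3=T, B3=F, B4=T, B4=F, B5=T, B6=E
test 3 (t=12, z=3) fires B2->E, B1->T, B2->E, B1->T, B2->E, B1->T, B2->E, B1->T, B2->S, B1->F, B3->T, B4->T, B3->T, B4->T, ...; hits B1=T, B1=F, B2=S, B2=E, B3=T, B3=F, B4=T, B5=T, B6=E
test 4 (t=4, z=3) fires B2->E, B1->T, B2->E, B1->T, B2->E, B1->T, B2->E, B1->T, B2->S, B1->F, B3->T, B4->T, B3->T, B4->T, ...; hits B1=T, B1=F, B2=S, B2=E, B3=T, B3=F, B4=T, B5=T, B6=E
test 5 (t=4, z=8) fires B2->E, B1->T, B2->E, B1->T, B2->E, B1->T, B2->E, B1->T, B2->E, B1->T, B2->S, B1->F, B3->T, B4->T, ...; hits B1=T, B1=F, B2=S, B2=E, B3=T, B3=F, B4=T, B5=F, B6=S
test 6 (t=6, z=6) fires B2->E, B1->F, B3->T, B4->T, B3->T, B4->T, B3->T, B4->T, B3->T, B4->T, B3->F, B6->S, B5->F; hits B1=F, B2=E, B3=T, B3=F, B4=T, B5=F, B6=S
test 7 (t=11, z=3) fires B2->E, B1->T, B2->E, B1->T, B2->E, B1->T, B2->E, B1->T, B2->S, B1->F, B3->T, B4->T, B3->T, B4->T, ...; hits B1=T, B1=F, B2=S, B2=E, B3=T, B3=F, B4=T, B5=T, B6=E
test 8 (t=8, z=8) fires B2->E, B1->T, B2->E, B1->T, B2->E, B1->T, B2->E, B1->T, B2->E, B1->T, B2->S, B1->F, B3->T, B4->T, ...; hits B1=T, B1=F, B2=S, B2=E, B3=T, B3=F, B4=T, B5=F, B6=S
pool-wide coverage (12 outcomes): B1=T, B1=F, B2=S, B2=E, B3=T, B3=F, B4=T, B4=F, B5=T, B5=F, B6=S, B6=E
no size-1 subset reaches all 12 outcomes (best union: 10/12)
the canonical winner is {2, 5}: size 2, full 12-outcome coverage, earliest index list among size-2 covers
Answer: 2, 5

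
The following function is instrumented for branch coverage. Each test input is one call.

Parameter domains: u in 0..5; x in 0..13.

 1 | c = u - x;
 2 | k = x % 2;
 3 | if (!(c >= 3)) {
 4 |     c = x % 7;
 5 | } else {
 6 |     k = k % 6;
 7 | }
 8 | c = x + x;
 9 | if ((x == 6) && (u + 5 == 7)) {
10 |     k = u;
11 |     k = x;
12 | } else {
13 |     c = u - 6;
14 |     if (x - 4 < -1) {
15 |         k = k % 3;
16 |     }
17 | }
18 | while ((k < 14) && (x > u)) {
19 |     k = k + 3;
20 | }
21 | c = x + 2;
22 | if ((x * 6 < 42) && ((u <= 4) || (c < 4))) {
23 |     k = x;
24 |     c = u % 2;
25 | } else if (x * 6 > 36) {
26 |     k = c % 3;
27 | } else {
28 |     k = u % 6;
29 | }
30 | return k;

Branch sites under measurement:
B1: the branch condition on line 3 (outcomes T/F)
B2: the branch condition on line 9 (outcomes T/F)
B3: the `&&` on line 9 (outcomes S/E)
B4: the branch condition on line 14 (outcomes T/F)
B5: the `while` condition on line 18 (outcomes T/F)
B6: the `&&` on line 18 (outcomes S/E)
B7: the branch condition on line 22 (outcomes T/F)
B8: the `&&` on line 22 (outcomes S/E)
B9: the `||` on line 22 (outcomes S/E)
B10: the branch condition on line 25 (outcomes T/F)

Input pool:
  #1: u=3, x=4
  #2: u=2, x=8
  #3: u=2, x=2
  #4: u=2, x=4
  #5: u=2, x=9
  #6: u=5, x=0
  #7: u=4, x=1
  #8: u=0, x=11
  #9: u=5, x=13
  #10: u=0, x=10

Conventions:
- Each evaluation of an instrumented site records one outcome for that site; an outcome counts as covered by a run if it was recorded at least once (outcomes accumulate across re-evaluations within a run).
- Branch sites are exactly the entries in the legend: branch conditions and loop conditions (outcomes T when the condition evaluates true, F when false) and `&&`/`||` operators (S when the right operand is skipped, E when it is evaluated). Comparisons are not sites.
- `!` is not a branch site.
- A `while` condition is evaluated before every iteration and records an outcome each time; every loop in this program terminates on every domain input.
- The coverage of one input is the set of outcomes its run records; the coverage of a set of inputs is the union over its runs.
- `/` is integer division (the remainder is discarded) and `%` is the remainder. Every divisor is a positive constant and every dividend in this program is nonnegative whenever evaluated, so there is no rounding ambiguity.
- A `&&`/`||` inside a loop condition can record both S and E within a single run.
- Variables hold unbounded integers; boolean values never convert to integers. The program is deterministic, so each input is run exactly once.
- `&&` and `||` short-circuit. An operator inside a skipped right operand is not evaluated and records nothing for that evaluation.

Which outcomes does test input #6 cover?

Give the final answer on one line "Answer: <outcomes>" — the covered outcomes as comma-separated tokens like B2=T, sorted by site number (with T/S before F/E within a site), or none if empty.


Event log for input #6 (u=5, x=0):
  B1->F, B3->S, B2->F, B4->T, B6->E, B5->F, B8->E, B9->E, B7->T
deduplicating events, the covered set is: B1=F, B2=F, B3=S, B4=T, B5=F, B6=E, B7=T, B8=E, B9=E
Answer: B1=F, B2=F, B3=S, B4=T, B5=F, B6=E, B7=T, B8=E, B9=E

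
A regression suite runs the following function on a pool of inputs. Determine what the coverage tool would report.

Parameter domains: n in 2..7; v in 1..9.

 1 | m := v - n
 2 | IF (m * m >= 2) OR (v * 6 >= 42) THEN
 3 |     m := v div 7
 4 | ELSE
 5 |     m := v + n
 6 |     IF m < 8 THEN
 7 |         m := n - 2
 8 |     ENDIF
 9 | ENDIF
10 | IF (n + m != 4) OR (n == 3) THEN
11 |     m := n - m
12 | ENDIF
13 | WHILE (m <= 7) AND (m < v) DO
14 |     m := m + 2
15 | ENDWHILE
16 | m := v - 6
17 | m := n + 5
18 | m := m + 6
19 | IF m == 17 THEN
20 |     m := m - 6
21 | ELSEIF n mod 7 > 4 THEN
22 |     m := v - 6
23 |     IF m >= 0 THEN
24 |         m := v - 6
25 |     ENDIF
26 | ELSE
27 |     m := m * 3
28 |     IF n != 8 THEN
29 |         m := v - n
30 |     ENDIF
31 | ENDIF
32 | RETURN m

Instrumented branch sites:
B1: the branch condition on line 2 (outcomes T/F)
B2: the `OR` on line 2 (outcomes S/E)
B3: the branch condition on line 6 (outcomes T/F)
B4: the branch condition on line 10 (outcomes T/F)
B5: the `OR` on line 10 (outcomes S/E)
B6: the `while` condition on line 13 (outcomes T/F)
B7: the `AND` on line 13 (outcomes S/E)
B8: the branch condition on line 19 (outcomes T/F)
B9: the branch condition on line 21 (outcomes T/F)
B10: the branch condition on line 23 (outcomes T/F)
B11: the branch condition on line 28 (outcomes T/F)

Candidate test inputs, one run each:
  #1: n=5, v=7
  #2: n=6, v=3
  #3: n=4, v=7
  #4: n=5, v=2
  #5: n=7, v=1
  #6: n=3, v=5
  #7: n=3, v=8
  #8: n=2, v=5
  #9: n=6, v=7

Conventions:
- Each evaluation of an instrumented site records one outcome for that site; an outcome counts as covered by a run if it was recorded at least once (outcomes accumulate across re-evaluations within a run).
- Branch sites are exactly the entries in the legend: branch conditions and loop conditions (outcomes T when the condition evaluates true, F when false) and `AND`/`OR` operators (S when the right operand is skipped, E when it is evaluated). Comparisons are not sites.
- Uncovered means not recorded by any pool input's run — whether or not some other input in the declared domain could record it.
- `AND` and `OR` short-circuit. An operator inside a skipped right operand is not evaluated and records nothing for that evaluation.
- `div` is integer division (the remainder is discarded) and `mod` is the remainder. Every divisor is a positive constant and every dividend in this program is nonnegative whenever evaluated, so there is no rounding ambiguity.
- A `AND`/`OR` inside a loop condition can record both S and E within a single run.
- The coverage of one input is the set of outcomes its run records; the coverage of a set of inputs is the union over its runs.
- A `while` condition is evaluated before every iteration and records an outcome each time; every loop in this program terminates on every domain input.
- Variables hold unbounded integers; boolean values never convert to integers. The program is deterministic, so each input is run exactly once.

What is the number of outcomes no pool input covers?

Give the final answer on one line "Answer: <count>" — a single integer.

input #1, n=5, v=7: events B2->S, B1->T, B5->S, B4->T, B7->E, B6->T, B7->E, B6->T, B7->S, B6->F, B8->F, B9->T, B10->T; outcomes B1=T, B2=S, B4=T, B5=S, B6=T, B6=F, B7=S, B7=E, B8=F, B9=T, B10=T
input #2, n=6, v=3: events B2->S, B1->T, B5->S, B4->T, B7->E, B6->F, B8->T; outcomes B1=T, B2=S, B4=T, B5=S, B6=F, B7=E, B8=T
input #3, n=4, v=7: events B2->S, B1->T, B5->S, B4->T, B7->E, B6->T, B7->E, B6->T, B7->E, B6->F, B8->F, B9->F, B11->T; outcomes B1=T, B2=S, B4=T, B5=S, B6=T, B6=F, B7=E, B8=F, B9=F, B11=T
input #4, n=5, v=2: events B2->S, B1->T, B5->S, B4->T, B7->E, B6->F, B8->F, B9->T, B10->F; outcomes B1=T, B2=S, B4=T, B5=S, B6=F, B7=E, B8=F, B9=T, B10=F
input #5, n=7, v=1: events B2->S, B1->T, B5->S, B4->T, B7->E, B6->F, B8->F, B9->F, B11->T; outcomes B1=T, B2=S, B4=T, B5=S, B6=F, B7=E, B8=F, B9=F, B11=T
input #6, n=3, v=5: events B2->S, B1->T, B5->S, B4->T, B7->E, B6->T, B7->E, B6->F, B8->F, B9->F, B11->T; outcomes B1=T, B2=S, B4=T, B5=S, B6=T, B6=F, B7=E, B8=F, B9=F, B11=T
input #7, n=3, v=8: events B2->S, B1->T, B5->E, B4->T, B7->E, B6->T, B7->E, B6->T, B7->E, B6->T, B7->S, B6->F, B8->F, B9->F, ...; outcomes B1=T, B2=S, B4=T, B5=E, B6=T, B6=F, B7=S, B7=E, B8=F, B9=F, B11=T
input #8, n=2, v=5: events B2->S, B1->T, B5->S, B4->T, B7->E, B6->T, B7->E, B6->T, B7->E, B6->F, B8->F, B9->F, B11->T; outcomes B1=T, B2=S, B4=T, B5=S, B6=T, B6=F, B7=E, B8=F, B9=F, B11=T
input #9, n=6, v=7: events B2->E, B1->T, B5->S, B4->T, B7->E, B6->T, B7->E, B6->F, B8->T; outcomes B1=T, B2=E, B4=T, B5=S, B6=T, B6=F, B7=E, B8=T
union over the pool: B1=T, B2=S, B2=E, B4=T, B5=S, B5=E, B6=T, B6=F, B7=S, B7=E, B8=T, B8=F, B9=T, B9=F, B10=T, B10=F, B11=T
uncovered (5 of 22): B1=F, B3=T, B3=F, B4=F, B11=F

Answer: 5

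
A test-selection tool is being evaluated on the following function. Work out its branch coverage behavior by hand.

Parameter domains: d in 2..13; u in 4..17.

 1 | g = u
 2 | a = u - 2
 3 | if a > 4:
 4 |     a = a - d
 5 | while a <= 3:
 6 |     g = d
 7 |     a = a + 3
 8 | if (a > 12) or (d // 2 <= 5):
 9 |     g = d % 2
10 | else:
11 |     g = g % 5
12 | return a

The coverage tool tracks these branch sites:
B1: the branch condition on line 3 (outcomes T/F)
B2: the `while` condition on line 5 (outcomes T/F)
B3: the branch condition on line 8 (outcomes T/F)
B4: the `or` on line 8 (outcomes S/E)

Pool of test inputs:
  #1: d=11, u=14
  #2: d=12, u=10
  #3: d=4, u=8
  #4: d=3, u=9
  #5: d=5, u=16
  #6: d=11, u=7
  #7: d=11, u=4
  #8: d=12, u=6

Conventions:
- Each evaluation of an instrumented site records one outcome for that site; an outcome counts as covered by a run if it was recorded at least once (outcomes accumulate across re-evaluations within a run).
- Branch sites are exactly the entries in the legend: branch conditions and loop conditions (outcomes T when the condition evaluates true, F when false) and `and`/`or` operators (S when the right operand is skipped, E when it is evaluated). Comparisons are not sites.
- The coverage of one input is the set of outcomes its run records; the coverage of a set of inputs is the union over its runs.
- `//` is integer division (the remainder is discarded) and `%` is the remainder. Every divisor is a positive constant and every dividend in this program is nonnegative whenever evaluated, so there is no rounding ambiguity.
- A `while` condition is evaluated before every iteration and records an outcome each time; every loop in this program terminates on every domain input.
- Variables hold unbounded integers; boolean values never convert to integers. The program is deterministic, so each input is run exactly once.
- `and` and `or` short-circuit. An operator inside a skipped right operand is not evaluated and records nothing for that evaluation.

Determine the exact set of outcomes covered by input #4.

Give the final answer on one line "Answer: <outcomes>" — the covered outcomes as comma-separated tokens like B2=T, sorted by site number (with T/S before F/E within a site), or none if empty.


Running input #4 (d=3, u=9), event by event:
  B1->T, B2->F, B4->E, B3->T
deduplicating events, the covered set is: B1=T, B2=F, B3=T, B4=E
Answer: B1=T, B2=F, B3=T, B4=E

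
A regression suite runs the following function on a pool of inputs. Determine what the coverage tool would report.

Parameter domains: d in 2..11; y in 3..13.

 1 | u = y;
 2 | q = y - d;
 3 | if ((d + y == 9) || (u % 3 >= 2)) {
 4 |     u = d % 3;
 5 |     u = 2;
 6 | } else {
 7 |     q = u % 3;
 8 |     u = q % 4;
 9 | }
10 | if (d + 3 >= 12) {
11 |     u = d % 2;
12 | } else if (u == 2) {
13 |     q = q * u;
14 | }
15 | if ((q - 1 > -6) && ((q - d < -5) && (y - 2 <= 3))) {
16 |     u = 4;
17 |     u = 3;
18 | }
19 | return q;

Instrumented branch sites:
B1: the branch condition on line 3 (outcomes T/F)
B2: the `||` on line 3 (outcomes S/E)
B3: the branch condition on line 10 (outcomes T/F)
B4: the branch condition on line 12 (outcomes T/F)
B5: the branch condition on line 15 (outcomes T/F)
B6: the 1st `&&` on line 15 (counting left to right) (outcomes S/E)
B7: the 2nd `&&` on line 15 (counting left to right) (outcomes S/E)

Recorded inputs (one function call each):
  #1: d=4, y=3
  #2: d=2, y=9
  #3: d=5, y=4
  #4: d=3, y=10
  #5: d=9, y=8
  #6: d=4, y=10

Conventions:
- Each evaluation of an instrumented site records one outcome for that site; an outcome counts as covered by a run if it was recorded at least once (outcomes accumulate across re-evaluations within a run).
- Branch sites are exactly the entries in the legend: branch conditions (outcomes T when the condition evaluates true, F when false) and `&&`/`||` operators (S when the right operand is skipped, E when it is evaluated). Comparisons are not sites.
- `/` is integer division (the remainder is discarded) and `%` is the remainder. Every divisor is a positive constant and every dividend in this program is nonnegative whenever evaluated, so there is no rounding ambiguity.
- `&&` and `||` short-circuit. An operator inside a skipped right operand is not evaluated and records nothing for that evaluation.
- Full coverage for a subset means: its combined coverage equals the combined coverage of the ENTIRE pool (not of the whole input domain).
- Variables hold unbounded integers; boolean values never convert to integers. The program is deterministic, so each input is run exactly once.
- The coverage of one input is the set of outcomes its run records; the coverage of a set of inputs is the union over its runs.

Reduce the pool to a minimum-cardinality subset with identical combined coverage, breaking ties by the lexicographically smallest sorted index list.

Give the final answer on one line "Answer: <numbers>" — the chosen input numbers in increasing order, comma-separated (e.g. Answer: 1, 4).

test 1 (d=4, y=3) fires B2->E, B1->F, B3->F, B4->F, B6->E, B7->S, B5->F; hits B1=F, B2=E, B3=F, B4=F, B5=F, B6=E, B7=S
test 2 (d=2, y=9) fires B2->E, B1->F, B3->F, B4->F, B6->E, B7->S, B5->F; hits B1=F, B2=E, B3=F, B4=F, B5=F, B6=E, B7=S
test 3 (d=5, y=4) fires B2->S, B1->T, B3->F, B4->T, B6->E, B7->E, B5->T; hits B1=T, B2=S, B3=F, B4=T, B5=T, B6=E, B7=E
test 4 (d=3, y=10) fires B2->E, B1->F, B3->F, B4->F, B6->E, B7->S, B5->F; hits B1=F, B2=E, B3=F, B4=F, B5=F, B6=E, B7=S
test 5 (d=9, y=8) fires B2->E, B1->T, B3->T, B6->E, B7->E, B5->F; hits B1=T, B2=E, B3=T, B5=F, B6=E, B7=E
test 6 (d=4, y=10) fires B2->E, B1->F, B3->F, B4->F, B6->E, B7->S, B5->F; hits B1=F, B2=E, B3=F, B4=F, B5=F, B6=E, B7=S
pool-wide coverage (13 outcomes): B1=T, B1=F, B2=S, B2=E, B3=T, B3=F, B4=T, B4=F, B5=T, B5=F, B6=E, B7=S, B7=E
every size-1 subset falls short of the 13 outcomes (best: 7/13)
every size-2 subset falls short of the 13 outcomes (best: 12/13)
size 3: inputs {1, 3, 5} cover all 13 outcomes, and no lexicographically smaller subset of this size does

Answer: 1, 3, 5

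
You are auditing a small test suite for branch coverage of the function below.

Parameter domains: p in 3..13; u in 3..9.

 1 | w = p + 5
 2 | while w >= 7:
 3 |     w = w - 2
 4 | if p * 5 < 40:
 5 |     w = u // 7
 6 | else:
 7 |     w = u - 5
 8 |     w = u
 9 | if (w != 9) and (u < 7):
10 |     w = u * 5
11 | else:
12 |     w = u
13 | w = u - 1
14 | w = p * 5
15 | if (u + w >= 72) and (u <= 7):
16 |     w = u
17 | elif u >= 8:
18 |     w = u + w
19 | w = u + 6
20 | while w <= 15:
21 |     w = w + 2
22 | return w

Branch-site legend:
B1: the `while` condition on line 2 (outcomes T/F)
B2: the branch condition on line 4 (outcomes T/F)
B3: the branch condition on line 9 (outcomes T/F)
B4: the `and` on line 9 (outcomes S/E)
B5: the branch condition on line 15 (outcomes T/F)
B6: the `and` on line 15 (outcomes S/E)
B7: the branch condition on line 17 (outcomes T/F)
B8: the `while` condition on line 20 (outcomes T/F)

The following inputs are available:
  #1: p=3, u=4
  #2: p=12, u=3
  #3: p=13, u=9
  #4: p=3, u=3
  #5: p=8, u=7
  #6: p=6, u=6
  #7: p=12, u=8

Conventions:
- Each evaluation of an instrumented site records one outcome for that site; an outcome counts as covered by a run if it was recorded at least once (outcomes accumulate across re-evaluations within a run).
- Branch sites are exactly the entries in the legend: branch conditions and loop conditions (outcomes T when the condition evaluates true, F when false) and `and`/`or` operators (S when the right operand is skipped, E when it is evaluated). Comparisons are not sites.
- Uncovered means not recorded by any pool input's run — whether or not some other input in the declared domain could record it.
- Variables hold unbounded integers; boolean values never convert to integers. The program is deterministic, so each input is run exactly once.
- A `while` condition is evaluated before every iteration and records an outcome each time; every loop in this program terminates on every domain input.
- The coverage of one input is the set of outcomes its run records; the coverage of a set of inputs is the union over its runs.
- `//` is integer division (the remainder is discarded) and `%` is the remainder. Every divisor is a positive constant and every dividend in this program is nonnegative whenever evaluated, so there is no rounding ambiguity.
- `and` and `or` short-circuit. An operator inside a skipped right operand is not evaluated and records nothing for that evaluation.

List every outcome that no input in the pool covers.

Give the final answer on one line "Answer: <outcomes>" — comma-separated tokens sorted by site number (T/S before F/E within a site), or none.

#1 (p=3, u=4) -> B1->T, B1->F, B2->T, B4->E, B3->T, B6->S, B5->F, B7->F, B8->T, B8->T, B8->T, B8->F; covered: B1=T, B1=F, B2=T, B3=T, B4=E, B5=F, B6=S, B7=F, B8=T, B8=F
#2 (p=12, u=3) -> B1->T, B1->T, B1->T, B1->T, B1->T, B1->T, B1->F, B2->F, B4->E, B3->T, B6->S, B5->F, B7->F, B8->T, ...; covered: B1=T, B1=F, B2=F, B3=T, B4=E, B5=F, B6=S, B7=F, B8=T, B8=F
#3 (p=13, u=9) -> B1->T, B1->T, B1->T, B1->T, B1->T, B1->T, B1->F, B2->F, B4->S, B3->F, B6->E, B5->F, B7->T, B8->T, ...; covered: B1=T, B1=F, B2=F, B3=F, B4=S, B5=F, B6=E, B7=T, B8=T, B8=F
#4 (p=3, u=3) -> B1->T, B1->F, B2->T, B4->E, B3->T, B6->S, B5->F, B7->F, B8->T, B8->T, B8->T, B8->T, B8->F; covered: B1=T, B1=F, B2=T, B3=T, B4=E, B5=F, B6=S, B7=F, B8=T, B8=F
#5 (p=8, u=7) -> B1->T, B1->T, B1->T, B1->T, B1->F, B2->F, B4->E, B3->F, B6->S, B5->F, B7->F, B8->T, B8->T, B8->F; covered: B1=T, B1=F, B2=F, B3=F, B4=E, B5=F, B6=S, B7=F, B8=T, B8=F
#6 (p=6, u=6) -> B1->T, B1->T, B1->T, B1->F, B2->T, B4->E, B3->T, B6->S, B5->F, B7->F, B8->T, B8->T, B8->F; covered: B1=T, B1=F, B2=T, B3=T, B4=E, B5=F, B6=S, B7=F, B8=T, B8=F
#7 (p=12, u=8) -> B1->T, B1->T, B1->T, B1->T, B1->T, B1->T, B1->F, B2->F, B4->E, B3->F, B6->S, B5->F, B7->T, B8->T, ...; covered: B1=T, B1=F, B2=F, B3=F, B4=E, B5=F, B6=S, B7=T, B8=T, B8=F
union over the pool: B1=T, B1=F, B2=T, B2=F, B3=T, B3=F, B4=S, B4=E, B5=F, B6=S, B6=E, B7=T, B7=F, B8=T, B8=F
uncovered (1 of 16): B5=T

Answer: B5=T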